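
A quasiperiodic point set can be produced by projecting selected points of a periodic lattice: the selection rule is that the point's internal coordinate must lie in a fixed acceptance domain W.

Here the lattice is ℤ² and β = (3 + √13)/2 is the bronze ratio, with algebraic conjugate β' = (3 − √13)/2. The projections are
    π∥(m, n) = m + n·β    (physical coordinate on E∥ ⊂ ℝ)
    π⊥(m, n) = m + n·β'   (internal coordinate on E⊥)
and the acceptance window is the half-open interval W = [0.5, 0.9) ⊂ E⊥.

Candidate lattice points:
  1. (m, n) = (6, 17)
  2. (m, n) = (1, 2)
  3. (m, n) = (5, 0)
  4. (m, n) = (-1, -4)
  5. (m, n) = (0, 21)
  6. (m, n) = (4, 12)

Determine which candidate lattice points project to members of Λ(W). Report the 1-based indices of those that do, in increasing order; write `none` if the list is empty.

1

Numerically β ≈ 3.3028 and β' = −1/β ≈ -0.3028.
#1 (6,17): internal coord 6 + (17)·β' = +0.8528; +0.8528 ∈ [0.5, 0.9) → IN Λ
#2 (1,2): internal coord 1 + (2)·β' = +0.3944; +0.3944 ∉ [0.5, 0.9) → out
#3 (5,0): internal coord 5 + (0)·β' = +5.0000; +5.0000 ∉ [0.5, 0.9) → out
#4 (-1,-4): internal coord -1 + (-4)·β' = +0.2111; +0.2111 ∉ [0.5, 0.9) → out
#5 (0,21): internal coord 0 + (21)·β' = -6.3583; -6.3583 ∉ [0.5, 0.9) → out
#6 (4,12): internal coord 4 + (12)·β' = +0.3667; +0.3667 ∉ [0.5, 0.9) → out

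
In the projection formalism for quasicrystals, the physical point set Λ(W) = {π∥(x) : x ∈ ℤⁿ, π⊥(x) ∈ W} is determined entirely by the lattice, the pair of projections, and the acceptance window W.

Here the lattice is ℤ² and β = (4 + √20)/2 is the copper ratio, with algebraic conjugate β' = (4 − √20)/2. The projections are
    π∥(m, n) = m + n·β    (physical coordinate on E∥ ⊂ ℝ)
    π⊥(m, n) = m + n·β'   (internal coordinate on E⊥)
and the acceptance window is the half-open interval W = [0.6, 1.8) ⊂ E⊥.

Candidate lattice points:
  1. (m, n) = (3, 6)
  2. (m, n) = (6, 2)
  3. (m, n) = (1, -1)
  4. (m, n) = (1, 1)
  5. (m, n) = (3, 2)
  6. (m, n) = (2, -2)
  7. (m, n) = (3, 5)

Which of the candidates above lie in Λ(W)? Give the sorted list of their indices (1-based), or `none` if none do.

1, 3, 4

Numerically β ≈ 4.236068 and β' = −1/β ≈ -0.236068.
candidate 1: (m,n)=(3,6) → π∥ = 3+6·β ≈ 28.416408, π⊥ = 3+6·β' ≈ 1.583592 ∈ [0.6, 1.8) ⇒ IN Λ
candidate 2: (m,n)=(6,2) → π∥ = 6+2·β ≈ 14.472136, π⊥ = 6+2·β' ≈ 5.527864 ∉ [0.6, 1.8) ⇒ out
candidate 3: (m,n)=(1,-1) → π∥ = 1-1·β ≈ -3.236068, π⊥ = 1-1·β' ≈ 1.236068 ∈ [0.6, 1.8) ⇒ IN Λ
candidate 4: (m,n)=(1,1) → π∥ = 1+1·β ≈ 5.236068, π⊥ = 1+1·β' ≈ 0.763932 ∈ [0.6, 1.8) ⇒ IN Λ
candidate 5: (m,n)=(3,2) → π∥ = 3+2·β ≈ 11.472136, π⊥ = 3+2·β' ≈ 2.527864 ∉ [0.6, 1.8) ⇒ out
candidate 6: (m,n)=(2,-2) → π∥ = 2-2·β ≈ -6.472136, π⊥ = 2-2·β' ≈ 2.472136 ∉ [0.6, 1.8) ⇒ out
candidate 7: (m,n)=(3,5) → π∥ = 3+5·β ≈ 24.180340, π⊥ = 3+5·β' ≈ 1.819660 ∉ [0.6, 1.8) ⇒ out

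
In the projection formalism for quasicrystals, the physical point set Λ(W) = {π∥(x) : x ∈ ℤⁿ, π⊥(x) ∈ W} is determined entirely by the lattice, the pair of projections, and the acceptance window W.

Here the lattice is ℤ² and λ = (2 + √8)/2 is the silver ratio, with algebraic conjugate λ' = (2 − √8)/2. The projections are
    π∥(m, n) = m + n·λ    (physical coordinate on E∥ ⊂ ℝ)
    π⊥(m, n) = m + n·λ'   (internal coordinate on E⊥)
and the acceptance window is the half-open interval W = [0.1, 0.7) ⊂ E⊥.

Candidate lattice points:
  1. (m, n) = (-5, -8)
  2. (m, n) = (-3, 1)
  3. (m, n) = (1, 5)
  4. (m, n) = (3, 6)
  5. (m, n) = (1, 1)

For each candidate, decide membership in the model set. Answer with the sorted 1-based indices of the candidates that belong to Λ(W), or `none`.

Numerically λ ≈ 2.41421 and λ' = −1/λ ≈ -0.41421.
#1 (-5,-8): internal coord -5 + (-8)·λ' = -1.68629; -1.68629 ∉ [0.1, 0.7) → out
#2 (-3,1): internal coord -3 + (1)·λ' = -3.41421; -3.41421 ∉ [0.1, 0.7) → out
#3 (1,5): internal coord 1 + (5)·λ' = -1.07107; -1.07107 ∉ [0.1, 0.7) → out
#4 (3,6): internal coord 3 + (6)·λ' = +0.51472; +0.51472 ∈ [0.1, 0.7) → IN Λ
#5 (1,1): internal coord 1 + (1)·λ' = +0.58579; +0.58579 ∈ [0.1, 0.7) → IN Λ

4, 5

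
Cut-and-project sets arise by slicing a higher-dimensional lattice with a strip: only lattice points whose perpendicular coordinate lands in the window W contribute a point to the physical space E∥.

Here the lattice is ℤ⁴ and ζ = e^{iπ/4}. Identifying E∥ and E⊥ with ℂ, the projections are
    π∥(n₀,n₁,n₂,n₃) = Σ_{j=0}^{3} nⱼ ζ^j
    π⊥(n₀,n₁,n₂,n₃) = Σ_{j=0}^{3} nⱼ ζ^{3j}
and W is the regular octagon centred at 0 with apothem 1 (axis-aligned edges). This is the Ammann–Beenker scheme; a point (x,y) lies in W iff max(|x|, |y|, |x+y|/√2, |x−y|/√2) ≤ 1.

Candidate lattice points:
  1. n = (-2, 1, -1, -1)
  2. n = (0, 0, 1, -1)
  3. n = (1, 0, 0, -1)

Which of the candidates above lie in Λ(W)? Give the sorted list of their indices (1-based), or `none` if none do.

With ζ = e^{iπ/4} the internal vectors are ζ^0,ζ^3,ζ^6,ζ^9.
candidate 1: n = (-2, 1, -1, -1) → π⊥ ≈ (-3.41421, +1.00000); max(|x|,|y|,|x±y|/√2) = 3.41421 > 1 ⇒ ∉ W
candidate 2: n = (0, 0, 1, -1) → π⊥ ≈ (-0.70711, -1.70711); max(|x|,|y|,|x±y|/√2) = 1.70711 > 1 ⇒ ∉ W
candidate 3: n = (1, 0, 0, -1) → π⊥ ≈ (+0.29289, -0.70711); max(|x|,|y|,|x±y|/√2) = 0.70711 ≤ 1 ⇒ ∈ W

3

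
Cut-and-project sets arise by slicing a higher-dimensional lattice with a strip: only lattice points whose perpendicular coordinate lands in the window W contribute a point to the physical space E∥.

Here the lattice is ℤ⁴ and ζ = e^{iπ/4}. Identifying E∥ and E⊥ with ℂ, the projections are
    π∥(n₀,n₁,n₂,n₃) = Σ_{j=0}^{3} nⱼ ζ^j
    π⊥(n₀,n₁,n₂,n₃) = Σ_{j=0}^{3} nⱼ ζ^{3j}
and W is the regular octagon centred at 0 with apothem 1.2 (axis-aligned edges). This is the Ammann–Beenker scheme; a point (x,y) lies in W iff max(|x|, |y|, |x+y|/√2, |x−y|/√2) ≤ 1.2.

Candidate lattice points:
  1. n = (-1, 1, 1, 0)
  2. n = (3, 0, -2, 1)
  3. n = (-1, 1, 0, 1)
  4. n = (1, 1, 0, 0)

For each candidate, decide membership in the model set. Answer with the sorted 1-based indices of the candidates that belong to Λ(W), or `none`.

With ζ = e^{iπ/4} the internal vectors are ζ^0,ζ^3,ζ^6,ζ^9.
candidate 1: n = (-1, 1, 1, 0) → π⊥ ≈ (-1.707107, -0.292893); max(|x|,|y|,|x±y|/√2) = 1.707107 > 1.2 ⇒ ∉ W
candidate 2: n = (3, 0, -2, 1) → π⊥ ≈ (+3.707107, +2.707107); max(|x|,|y|,|x±y|/√2) = 4.535534 > 1.2 ⇒ ∉ W
candidate 3: n = (-1, 1, 0, 1) → π⊥ ≈ (-1.000000, +1.414214); max(|x|,|y|,|x±y|/√2) = 1.707107 > 1.2 ⇒ ∉ W
candidate 4: n = (1, 1, 0, 0) → π⊥ ≈ (+0.292893, +0.707107); max(|x|,|y|,|x±y|/√2) = 0.707107 ≤ 1.2 ⇒ ∈ W

4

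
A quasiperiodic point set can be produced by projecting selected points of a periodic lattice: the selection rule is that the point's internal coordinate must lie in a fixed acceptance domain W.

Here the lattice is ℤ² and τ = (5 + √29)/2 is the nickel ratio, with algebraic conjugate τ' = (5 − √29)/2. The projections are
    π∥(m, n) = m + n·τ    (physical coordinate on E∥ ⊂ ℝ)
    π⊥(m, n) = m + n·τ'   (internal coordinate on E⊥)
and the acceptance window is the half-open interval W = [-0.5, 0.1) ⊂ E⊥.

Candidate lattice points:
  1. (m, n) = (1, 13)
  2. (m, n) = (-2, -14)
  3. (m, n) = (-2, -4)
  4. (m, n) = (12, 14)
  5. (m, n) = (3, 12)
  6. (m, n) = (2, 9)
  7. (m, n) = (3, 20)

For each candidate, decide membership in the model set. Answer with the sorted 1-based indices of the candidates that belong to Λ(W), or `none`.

τ' = (5−√29)/2 ≈ -0.1926.
#1 (1,13): internal coord 1 + (13)·τ' = -1.5036; -1.5036 ∉ [-0.5, 0.1) → out
#2 (-2,-14): internal coord -2 + (-14)·τ' = +0.6962; +0.6962 ∉ [-0.5, 0.1) → out
#3 (-2,-4): internal coord -2 + (-4)·τ' = -1.2297; -1.2297 ∉ [-0.5, 0.1) → out
#4 (12,14): internal coord 12 + (14)·τ' = +9.3038; +9.3038 ∉ [-0.5, 0.1) → out
#5 (3,12): internal coord 3 + (12)·τ' = +0.6890; +0.6890 ∉ [-0.5, 0.1) → out
#6 (2,9): internal coord 2 + (9)·τ' = +0.2668; +0.2668 ∉ [-0.5, 0.1) → out
#7 (3,20): internal coord 3 + (20)·τ' = -0.8516; -0.8516 ∉ [-0.5, 0.1) → out

none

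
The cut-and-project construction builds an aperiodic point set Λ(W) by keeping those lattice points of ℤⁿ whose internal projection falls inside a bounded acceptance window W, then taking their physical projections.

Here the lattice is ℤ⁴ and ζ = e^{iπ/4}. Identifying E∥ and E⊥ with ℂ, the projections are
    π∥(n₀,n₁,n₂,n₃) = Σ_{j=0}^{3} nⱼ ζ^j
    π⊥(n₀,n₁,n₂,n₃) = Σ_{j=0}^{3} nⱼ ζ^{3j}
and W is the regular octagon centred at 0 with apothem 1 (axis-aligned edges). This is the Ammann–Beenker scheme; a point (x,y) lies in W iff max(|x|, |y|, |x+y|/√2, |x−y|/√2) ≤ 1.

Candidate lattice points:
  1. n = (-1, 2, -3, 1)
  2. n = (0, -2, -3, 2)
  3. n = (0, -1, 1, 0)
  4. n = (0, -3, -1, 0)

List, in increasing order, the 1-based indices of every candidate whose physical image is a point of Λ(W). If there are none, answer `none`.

With ζ = e^{iπ/4} the internal vectors are ζ^0,ζ^3,ζ^6,ζ^9.
candidate 1: n = (-1, 2, -3, 1) → π⊥ ≈ (-1.70711, +5.12132); max(|x|,|y|,|x±y|/√2) = 5.12132 > 1 ⇒ ∉ W
candidate 2: n = (0, -2, -3, 2) → π⊥ ≈ (+2.82843, +3.00000); max(|x|,|y|,|x±y|/√2) = 4.12132 > 1 ⇒ ∉ W
candidate 3: n = (0, -1, 1, 0) → π⊥ ≈ (+0.70711, -1.70711); max(|x|,|y|,|x±y|/√2) = 1.70711 > 1 ⇒ ∉ W
candidate 4: n = (0, -3, -1, 0) → π⊥ ≈ (+2.12132, -1.12132); max(|x|,|y|,|x±y|/√2) = 2.29289 > 1 ⇒ ∉ W

none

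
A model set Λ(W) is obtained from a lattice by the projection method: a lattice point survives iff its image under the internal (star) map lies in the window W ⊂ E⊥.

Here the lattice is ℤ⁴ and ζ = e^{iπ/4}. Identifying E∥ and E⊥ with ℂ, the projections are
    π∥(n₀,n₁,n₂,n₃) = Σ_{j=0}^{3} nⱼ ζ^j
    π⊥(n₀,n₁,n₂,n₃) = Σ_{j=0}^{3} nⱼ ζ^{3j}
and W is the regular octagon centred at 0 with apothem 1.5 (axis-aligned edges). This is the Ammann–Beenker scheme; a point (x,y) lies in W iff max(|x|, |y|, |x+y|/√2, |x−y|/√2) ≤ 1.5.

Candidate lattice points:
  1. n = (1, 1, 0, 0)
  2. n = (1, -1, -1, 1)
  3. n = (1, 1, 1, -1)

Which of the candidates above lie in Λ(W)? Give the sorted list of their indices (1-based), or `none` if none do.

Internal map: ζ^{3j} for j=0..3 gives (1,0), (−√2/2,√2/2), (0,−1), (√2/2,√2/2).
#1 (1, 1, 0, 0): internal (0.2929, 0.7071); octagon support 0.7071 vs apothem 1.5 → ∈ W
#2 (1, -1, -1, 1): internal (2.4142, 1.0000); octagon support 2.4142 vs apothem 1.5 → ∉ W
#3 (1, 1, 1, -1): internal (-0.4142, -1.0000); octagon support 1.0000 vs apothem 1.5 → ∈ W

1, 3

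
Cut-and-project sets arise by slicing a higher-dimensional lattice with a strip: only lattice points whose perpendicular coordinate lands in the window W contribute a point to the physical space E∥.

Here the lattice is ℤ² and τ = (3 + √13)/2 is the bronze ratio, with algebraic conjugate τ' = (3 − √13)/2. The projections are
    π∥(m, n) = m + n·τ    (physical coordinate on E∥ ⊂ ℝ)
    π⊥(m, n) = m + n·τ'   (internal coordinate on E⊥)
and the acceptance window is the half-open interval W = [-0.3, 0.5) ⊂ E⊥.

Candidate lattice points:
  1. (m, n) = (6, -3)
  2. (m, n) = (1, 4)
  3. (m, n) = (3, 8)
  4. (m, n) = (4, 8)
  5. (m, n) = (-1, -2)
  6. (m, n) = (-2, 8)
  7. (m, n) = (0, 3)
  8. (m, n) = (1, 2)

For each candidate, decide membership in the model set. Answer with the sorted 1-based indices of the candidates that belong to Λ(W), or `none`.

2, 8

τ' = (3−√13)/2 ≈ -0.302776.
[1] lift (6,-3): star map gives 6.908327; window check -0.3 ≤ 6.908327 < 0.5 is false → out
[2] lift (1,4): star map gives -0.211103; window check -0.3 ≤ -0.211103 < 0.5 is true → IN Λ
[3] lift (3,8): star map gives 0.577795; window check -0.3 ≤ 0.577795 < 0.5 is false → out
[4] lift (4,8): star map gives 1.577795; window check -0.3 ≤ 1.577795 < 0.5 is false → out
[5] lift (-1,-2): star map gives -0.394449; window check -0.3 ≤ -0.394449 < 0.5 is false → out
[6] lift (-2,8): star map gives -4.422205; window check -0.3 ≤ -4.422205 < 0.5 is false → out
[7] lift (0,3): star map gives -0.908327; window check -0.3 ≤ -0.908327 < 0.5 is false → out
[8] lift (1,2): star map gives 0.394449; window check -0.3 ≤ 0.394449 < 0.5 is true → IN Λ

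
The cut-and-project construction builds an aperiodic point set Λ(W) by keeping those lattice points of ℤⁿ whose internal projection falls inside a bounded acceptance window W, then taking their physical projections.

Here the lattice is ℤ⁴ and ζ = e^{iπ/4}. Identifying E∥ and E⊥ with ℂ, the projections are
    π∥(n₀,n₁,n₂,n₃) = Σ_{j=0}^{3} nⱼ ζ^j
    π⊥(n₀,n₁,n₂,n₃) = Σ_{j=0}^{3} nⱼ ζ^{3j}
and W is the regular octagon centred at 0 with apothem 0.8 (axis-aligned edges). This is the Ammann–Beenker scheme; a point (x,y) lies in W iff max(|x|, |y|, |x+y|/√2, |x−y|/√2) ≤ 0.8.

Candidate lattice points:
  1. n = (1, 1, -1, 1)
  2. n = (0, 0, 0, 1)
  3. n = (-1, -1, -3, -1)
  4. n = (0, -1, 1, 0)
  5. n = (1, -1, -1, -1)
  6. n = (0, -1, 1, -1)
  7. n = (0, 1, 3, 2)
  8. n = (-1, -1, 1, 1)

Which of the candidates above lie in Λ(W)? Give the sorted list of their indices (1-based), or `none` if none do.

Internal map: ζ^{3j} for j=0..3 gives (1,0), (−√2/2,√2/2), (0,−1), (√2/2,√2/2).
candidate 1: n = (1, 1, -1, 1) → π⊥ ≈ (+1.0000, +2.4142); max(|x|,|y|,|x±y|/√2) = 2.4142 > 0.8 ⇒ ∉ W
candidate 2: n = (0, 0, 0, 1) → π⊥ ≈ (+0.7071, +0.7071); max(|x|,|y|,|x±y|/√2) = 1.0000 > 0.8 ⇒ ∉ W
candidate 3: n = (-1, -1, -3, -1) → π⊥ ≈ (-1.0000, +1.5858); max(|x|,|y|,|x±y|/√2) = 1.8284 > 0.8 ⇒ ∉ W
candidate 4: n = (0, -1, 1, 0) → π⊥ ≈ (+0.7071, -1.7071); max(|x|,|y|,|x±y|/√2) = 1.7071 > 0.8 ⇒ ∉ W
candidate 5: n = (1, -1, -1, -1) → π⊥ ≈ (+1.0000, -0.4142); max(|x|,|y|,|x±y|/√2) = 1.0000 > 0.8 ⇒ ∉ W
candidate 6: n = (0, -1, 1, -1) → π⊥ ≈ (+0.0000, -2.4142); max(|x|,|y|,|x±y|/√2) = 2.4142 > 0.8 ⇒ ∉ W
candidate 7: n = (0, 1, 3, 2) → π⊥ ≈ (+0.7071, -0.8787); max(|x|,|y|,|x±y|/√2) = 1.1213 > 0.8 ⇒ ∉ W
candidate 8: n = (-1, -1, 1, 1) → π⊥ ≈ (+0.4142, -1.0000); max(|x|,|y|,|x±y|/√2) = 1.0000 > 0.8 ⇒ ∉ W

none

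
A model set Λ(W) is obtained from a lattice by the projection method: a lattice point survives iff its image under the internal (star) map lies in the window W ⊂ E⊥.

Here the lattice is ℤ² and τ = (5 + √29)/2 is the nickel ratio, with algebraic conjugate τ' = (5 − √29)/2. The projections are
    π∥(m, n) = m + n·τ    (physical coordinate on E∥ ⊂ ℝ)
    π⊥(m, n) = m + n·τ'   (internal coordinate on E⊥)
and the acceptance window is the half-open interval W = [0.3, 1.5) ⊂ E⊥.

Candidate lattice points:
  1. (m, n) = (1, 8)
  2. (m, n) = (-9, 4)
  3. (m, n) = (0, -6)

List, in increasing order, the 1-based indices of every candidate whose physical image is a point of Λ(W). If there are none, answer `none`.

3

Numerically τ ≈ 5.19258 and τ' = −1/τ ≈ -0.19258.
#1 (1,8): internal coord 1 + (8)·τ' = -0.54066; -0.54066 ∉ [0.3, 1.5) → out
#2 (-9,4): internal coord -9 + (4)·τ' = -9.77033; -9.77033 ∉ [0.3, 1.5) → out
#3 (0,-6): internal coord 0 + (-6)·τ' = +1.15549; +1.15549 ∈ [0.3, 1.5) → IN Λ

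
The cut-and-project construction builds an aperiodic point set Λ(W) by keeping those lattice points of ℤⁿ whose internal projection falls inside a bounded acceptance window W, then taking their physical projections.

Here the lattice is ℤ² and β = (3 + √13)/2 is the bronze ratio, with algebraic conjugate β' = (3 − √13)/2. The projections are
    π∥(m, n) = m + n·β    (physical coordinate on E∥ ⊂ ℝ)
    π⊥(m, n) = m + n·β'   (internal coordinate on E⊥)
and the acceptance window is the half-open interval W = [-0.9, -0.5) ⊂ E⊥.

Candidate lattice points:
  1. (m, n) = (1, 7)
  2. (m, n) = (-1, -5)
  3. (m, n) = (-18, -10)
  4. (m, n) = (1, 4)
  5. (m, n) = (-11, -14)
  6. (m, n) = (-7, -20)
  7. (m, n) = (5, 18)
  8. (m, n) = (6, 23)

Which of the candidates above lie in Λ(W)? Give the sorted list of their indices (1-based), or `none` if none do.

β' = (3−√13)/2 ≈ -0.302776.
#1 (1,7): internal coord 1 + (7)·β' = -1.119429; -1.119429 ∉ [-0.9, -0.5) → out
#2 (-1,-5): internal coord -1 + (-5)·β' = +0.513878; +0.513878 ∉ [-0.9, -0.5) → out
#3 (-18,-10): internal coord -18 + (-10)·β' = -14.972244; -14.972244 ∉ [-0.9, -0.5) → out
#4 (1,4): internal coord 1 + (4)·β' = -0.211103; -0.211103 ∉ [-0.9, -0.5) → out
#5 (-11,-14): internal coord -11 + (-14)·β' = -6.761141; -6.761141 ∉ [-0.9, -0.5) → out
#6 (-7,-20): internal coord -7 + (-20)·β' = -0.944487; -0.944487 ∉ [-0.9, -0.5) → out
#7 (5,18): internal coord 5 + (18)·β' = -0.449961; -0.449961 ∉ [-0.9, -0.5) → out
#8 (6,23): internal coord 6 + (23)·β' = -0.963840; -0.963840 ∉ [-0.9, -0.5) → out

none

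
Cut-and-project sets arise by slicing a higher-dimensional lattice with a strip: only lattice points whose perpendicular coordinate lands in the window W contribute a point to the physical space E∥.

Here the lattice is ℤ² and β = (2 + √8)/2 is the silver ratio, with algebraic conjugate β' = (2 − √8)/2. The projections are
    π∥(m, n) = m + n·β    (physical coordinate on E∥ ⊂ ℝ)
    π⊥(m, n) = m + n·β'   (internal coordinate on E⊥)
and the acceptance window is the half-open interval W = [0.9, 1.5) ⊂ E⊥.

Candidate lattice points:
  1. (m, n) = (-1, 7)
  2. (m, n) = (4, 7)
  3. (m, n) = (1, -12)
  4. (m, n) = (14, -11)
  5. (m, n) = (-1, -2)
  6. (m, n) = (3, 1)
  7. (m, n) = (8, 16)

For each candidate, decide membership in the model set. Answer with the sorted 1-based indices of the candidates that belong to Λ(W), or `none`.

2, 7

Compute β' = (2−√8)/2 = -0.41421, so π⊥(m,n) = m -0.41421·n.
#1 (-1,7): internal coord -1 + (7)·β' = -3.89949; -3.89949 ∉ [0.9, 1.5) → out
#2 (4,7): internal coord 4 + (7)·β' = +1.10051; +1.10051 ∈ [0.9, 1.5) → IN Λ
#3 (1,-12): internal coord 1 + (-12)·β' = +5.97056; +5.97056 ∉ [0.9, 1.5) → out
#4 (14,-11): internal coord 14 + (-11)·β' = +18.55635; +18.55635 ∉ [0.9, 1.5) → out
#5 (-1,-2): internal coord -1 + (-2)·β' = -0.17157; -0.17157 ∉ [0.9, 1.5) → out
#6 (3,1): internal coord 3 + (1)·β' = +2.58579; +2.58579 ∉ [0.9, 1.5) → out
#7 (8,16): internal coord 8 + (16)·β' = +1.37258; +1.37258 ∈ [0.9, 1.5) → IN Λ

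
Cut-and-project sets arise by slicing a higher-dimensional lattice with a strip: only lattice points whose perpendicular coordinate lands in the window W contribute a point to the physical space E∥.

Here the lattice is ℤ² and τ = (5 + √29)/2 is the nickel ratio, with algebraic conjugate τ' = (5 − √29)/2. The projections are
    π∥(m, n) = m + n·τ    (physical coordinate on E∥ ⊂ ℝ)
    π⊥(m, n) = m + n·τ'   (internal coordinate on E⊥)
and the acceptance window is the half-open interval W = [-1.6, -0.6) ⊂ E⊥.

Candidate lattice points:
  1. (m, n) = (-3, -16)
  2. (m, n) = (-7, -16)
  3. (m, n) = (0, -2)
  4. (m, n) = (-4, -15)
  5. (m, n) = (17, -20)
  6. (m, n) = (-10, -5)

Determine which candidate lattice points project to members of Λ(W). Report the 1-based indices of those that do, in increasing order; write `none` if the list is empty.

Numerically τ ≈ 5.1926 and τ' = −1/τ ≈ -0.1926.
[1] lift (-3,-16): star map gives 0.0813; window check -1.6 ≤ 0.0813 < -0.6 is false → out
[2] lift (-7,-16): star map gives -3.9187; window check -1.6 ≤ -3.9187 < -0.6 is false → out
[3] lift (0,-2): star map gives 0.3852; window check -1.6 ≤ 0.3852 < -0.6 is false → out
[4] lift (-4,-15): star map gives -1.1113; window check -1.6 ≤ -1.1113 < -0.6 is true → IN Λ
[5] lift (17,-20): star map gives 20.8516; window check -1.6 ≤ 20.8516 < -0.6 is false → out
[6] lift (-10,-5): star map gives -9.0371; window check -1.6 ≤ -9.0371 < -0.6 is false → out

4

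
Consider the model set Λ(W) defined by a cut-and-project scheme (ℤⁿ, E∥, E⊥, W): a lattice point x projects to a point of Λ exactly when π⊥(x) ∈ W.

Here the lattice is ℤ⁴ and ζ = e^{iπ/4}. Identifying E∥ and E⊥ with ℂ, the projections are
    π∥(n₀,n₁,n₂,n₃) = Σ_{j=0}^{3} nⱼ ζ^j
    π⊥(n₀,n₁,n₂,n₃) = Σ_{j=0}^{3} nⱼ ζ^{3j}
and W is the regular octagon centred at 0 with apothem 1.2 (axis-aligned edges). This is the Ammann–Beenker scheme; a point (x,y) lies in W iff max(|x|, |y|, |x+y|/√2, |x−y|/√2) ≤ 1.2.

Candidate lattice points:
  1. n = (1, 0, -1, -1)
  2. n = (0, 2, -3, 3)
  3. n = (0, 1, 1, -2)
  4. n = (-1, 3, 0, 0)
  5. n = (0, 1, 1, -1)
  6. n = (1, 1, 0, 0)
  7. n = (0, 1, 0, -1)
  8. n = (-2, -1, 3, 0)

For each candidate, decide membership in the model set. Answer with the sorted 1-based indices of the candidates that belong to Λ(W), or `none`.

1, 6

With ζ = e^{iπ/4} the internal vectors are ζ^0,ζ^3,ζ^6,ζ^9.
#1 (1, 0, -1, -1): internal (0.29289, 0.29289); octagon support 0.41421 vs apothem 1.2 → ∈ W
#2 (0, 2, -3, 3): internal (0.70711, 6.53553); octagon support 6.53553 vs apothem 1.2 → ∉ W
#3 (0, 1, 1, -2): internal (-2.12132, -1.70711); octagon support 2.70711 vs apothem 1.2 → ∉ W
#4 (-1, 3, 0, 0): internal (-3.12132, 2.12132); octagon support 3.70711 vs apothem 1.2 → ∉ W
#5 (0, 1, 1, -1): internal (-1.41421, -1.00000); octagon support 1.70711 vs apothem 1.2 → ∉ W
#6 (1, 1, 0, 0): internal (0.29289, 0.70711); octagon support 0.70711 vs apothem 1.2 → ∈ W
#7 (0, 1, 0, -1): internal (-1.41421, 0.00000); octagon support 1.41421 vs apothem 1.2 → ∉ W
#8 (-2, -1, 3, 0): internal (-1.29289, -3.70711); octagon support 3.70711 vs apothem 1.2 → ∉ W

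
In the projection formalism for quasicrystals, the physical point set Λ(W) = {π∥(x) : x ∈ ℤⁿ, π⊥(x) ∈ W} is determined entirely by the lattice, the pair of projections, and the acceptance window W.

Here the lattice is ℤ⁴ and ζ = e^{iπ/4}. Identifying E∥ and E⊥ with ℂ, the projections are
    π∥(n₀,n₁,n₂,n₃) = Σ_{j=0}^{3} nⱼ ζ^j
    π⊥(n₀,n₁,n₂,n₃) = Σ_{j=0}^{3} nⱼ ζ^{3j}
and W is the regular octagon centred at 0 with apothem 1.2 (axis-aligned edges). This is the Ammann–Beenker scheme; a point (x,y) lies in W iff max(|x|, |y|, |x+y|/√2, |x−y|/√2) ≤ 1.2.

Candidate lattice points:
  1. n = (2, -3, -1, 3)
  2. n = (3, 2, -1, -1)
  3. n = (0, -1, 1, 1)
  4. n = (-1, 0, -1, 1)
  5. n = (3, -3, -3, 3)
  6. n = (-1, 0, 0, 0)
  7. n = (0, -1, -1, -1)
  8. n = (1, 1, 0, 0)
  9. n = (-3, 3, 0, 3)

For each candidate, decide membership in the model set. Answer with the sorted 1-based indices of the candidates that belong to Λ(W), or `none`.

6, 7, 8

π⊥(n) = n₀ + n₁ζ³ + n₂ζ⁶ + n₃ζ⁹ where ζ = e^{iπ/4}.
candidate 1: n = (2, -3, -1, 3) → π⊥ ≈ (+6.242641, +1.000000); max(|x|,|y|,|x±y|/√2) = 6.242641 > 1.2 ⇒ ∉ W
candidate 2: n = (3, 2, -1, -1) → π⊥ ≈ (+0.878680, +1.707107); max(|x|,|y|,|x±y|/√2) = 1.828427 > 1.2 ⇒ ∉ W
candidate 3: n = (0, -1, 1, 1) → π⊥ ≈ (+1.414214, -1.000000); max(|x|,|y|,|x±y|/√2) = 1.707107 > 1.2 ⇒ ∉ W
candidate 4: n = (-1, 0, -1, 1) → π⊥ ≈ (-0.292893, +1.707107); max(|x|,|y|,|x±y|/√2) = 1.707107 > 1.2 ⇒ ∉ W
candidate 5: n = (3, -3, -3, 3) → π⊥ ≈ (+7.242641, +3.000000); max(|x|,|y|,|x±y|/√2) = 7.242641 > 1.2 ⇒ ∉ W
candidate 6: n = (-1, 0, 0, 0) → π⊥ ≈ (-1.000000, +0.000000); max(|x|,|y|,|x±y|/√2) = 1.000000 ≤ 1.2 ⇒ ∈ W
candidate 7: n = (0, -1, -1, -1) → π⊥ ≈ (+0.000000, -0.414214); max(|x|,|y|,|x±y|/√2) = 0.414214 ≤ 1.2 ⇒ ∈ W
candidate 8: n = (1, 1, 0, 0) → π⊥ ≈ (+0.292893, +0.707107); max(|x|,|y|,|x±y|/√2) = 0.707107 ≤ 1.2 ⇒ ∈ W
candidate 9: n = (-3, 3, 0, 3) → π⊥ ≈ (-3.000000, +4.242641); max(|x|,|y|,|x±y|/√2) = 5.121320 > 1.2 ⇒ ∉ W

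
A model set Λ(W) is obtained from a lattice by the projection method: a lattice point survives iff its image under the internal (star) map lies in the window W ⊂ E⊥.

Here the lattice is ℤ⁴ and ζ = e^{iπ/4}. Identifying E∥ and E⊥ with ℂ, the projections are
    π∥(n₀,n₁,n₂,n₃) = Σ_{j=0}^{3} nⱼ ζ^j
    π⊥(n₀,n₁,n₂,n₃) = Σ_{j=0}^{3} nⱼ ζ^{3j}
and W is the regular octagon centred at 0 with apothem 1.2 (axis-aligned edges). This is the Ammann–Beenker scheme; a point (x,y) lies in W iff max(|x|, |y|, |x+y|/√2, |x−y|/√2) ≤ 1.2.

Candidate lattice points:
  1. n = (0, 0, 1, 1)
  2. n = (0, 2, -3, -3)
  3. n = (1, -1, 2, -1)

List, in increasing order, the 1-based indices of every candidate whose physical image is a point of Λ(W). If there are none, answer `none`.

With ζ = e^{iπ/4} the internal vectors are ζ^0,ζ^3,ζ^6,ζ^9.
#1 (0, 0, 1, 1): internal (0.70711, -0.29289); octagon support 0.70711 vs apothem 1.2 → ∈ W
#2 (0, 2, -3, -3): internal (-3.53553, 2.29289); octagon support 4.12132 vs apothem 1.2 → ∉ W
#3 (1, -1, 2, -1): internal (1.00000, -3.41421); octagon support 3.41421 vs apothem 1.2 → ∉ W

1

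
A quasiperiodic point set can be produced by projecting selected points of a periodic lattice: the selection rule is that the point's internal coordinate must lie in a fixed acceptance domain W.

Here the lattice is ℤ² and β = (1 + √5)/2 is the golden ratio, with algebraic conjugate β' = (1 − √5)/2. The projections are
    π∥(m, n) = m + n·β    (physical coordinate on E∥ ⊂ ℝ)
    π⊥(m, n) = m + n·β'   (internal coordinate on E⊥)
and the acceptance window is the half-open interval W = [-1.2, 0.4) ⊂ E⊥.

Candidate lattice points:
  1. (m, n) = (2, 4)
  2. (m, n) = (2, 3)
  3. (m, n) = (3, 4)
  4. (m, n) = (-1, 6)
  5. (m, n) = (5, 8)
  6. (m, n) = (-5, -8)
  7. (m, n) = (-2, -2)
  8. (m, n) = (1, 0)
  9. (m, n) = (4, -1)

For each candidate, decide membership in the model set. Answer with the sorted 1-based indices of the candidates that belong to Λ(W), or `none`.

Compute β' = (1−√5)/2 = -0.61803, so π⊥(m,n) = m -0.61803·n.
[1] lift (2,4): star map gives -0.47214; window check -1.2 ≤ -0.47214 < 0.4 is true → IN Λ
[2] lift (2,3): star map gives 0.14590; window check -1.2 ≤ 0.14590 < 0.4 is true → IN Λ
[3] lift (3,4): star map gives 0.52786; window check -1.2 ≤ 0.52786 < 0.4 is false → out
[4] lift (-1,6): star map gives -4.70820; window check -1.2 ≤ -4.70820 < 0.4 is false → out
[5] lift (5,8): star map gives 0.05573; window check -1.2 ≤ 0.05573 < 0.4 is true → IN Λ
[6] lift (-5,-8): star map gives -0.05573; window check -1.2 ≤ -0.05573 < 0.4 is true → IN Λ
[7] lift (-2,-2): star map gives -0.76393; window check -1.2 ≤ -0.76393 < 0.4 is true → IN Λ
[8] lift (1,0): star map gives 1.00000; window check -1.2 ≤ 1.00000 < 0.4 is false → out
[9] lift (4,-1): star map gives 4.61803; window check -1.2 ≤ 4.61803 < 0.4 is false → out

1, 2, 5, 6, 7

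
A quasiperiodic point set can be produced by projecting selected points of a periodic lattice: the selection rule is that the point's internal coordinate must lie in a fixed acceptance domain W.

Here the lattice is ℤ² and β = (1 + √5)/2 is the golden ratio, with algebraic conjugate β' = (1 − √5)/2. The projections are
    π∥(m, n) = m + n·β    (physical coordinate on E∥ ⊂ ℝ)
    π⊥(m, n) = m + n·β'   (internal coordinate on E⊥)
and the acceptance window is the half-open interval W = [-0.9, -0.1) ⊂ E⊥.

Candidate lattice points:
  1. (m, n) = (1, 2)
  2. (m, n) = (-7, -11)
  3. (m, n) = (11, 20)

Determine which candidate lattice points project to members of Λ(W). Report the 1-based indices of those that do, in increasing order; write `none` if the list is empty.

Numerically β ≈ 1.6180 and β' = −1/β ≈ -0.6180.
#1 (1,2): internal coord 1 + (2)·β' = -0.2361; -0.2361 ∈ [-0.9, -0.1) → IN Λ
#2 (-7,-11): internal coord -7 + (-11)·β' = -0.2016; -0.2016 ∈ [-0.9, -0.1) → IN Λ
#3 (11,20): internal coord 11 + (20)·β' = -1.3607; -1.3607 ∉ [-0.9, -0.1) → out

1, 2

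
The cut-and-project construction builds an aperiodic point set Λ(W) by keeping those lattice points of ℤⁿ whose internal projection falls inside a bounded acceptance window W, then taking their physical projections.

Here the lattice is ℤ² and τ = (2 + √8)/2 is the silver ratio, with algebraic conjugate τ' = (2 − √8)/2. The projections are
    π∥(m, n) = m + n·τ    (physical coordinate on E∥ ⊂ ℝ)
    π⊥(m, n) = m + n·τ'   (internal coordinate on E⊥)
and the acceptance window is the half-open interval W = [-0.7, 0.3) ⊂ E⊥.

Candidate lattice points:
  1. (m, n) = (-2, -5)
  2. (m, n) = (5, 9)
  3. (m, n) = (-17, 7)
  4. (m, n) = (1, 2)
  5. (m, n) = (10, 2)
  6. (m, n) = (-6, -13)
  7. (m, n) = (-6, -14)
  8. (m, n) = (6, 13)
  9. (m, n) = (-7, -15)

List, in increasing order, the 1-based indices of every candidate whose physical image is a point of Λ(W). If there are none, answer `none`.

Numerically τ ≈ 2.414214 and τ' = −1/τ ≈ -0.414214.
#1 (-2,-5): internal coord -2 + (-5)·τ' = +0.071068; +0.071068 ∈ [-0.7, 0.3) → IN Λ
#2 (5,9): internal coord 5 + (9)·τ' = +1.272078; +1.272078 ∉ [-0.7, 0.3) → out
#3 (-17,7): internal coord -17 + (7)·τ' = -19.899495; -19.899495 ∉ [-0.7, 0.3) → out
#4 (1,2): internal coord 1 + (2)·τ' = +0.171573; +0.171573 ∈ [-0.7, 0.3) → IN Λ
#5 (10,2): internal coord 10 + (2)·τ' = +9.171573; +9.171573 ∉ [-0.7, 0.3) → out
#6 (-6,-13): internal coord -6 + (-13)·τ' = -0.615224; -0.615224 ∈ [-0.7, 0.3) → IN Λ
#7 (-6,-14): internal coord -6 + (-14)·τ' = -0.201010; -0.201010 ∈ [-0.7, 0.3) → IN Λ
#8 (6,13): internal coord 6 + (13)·τ' = +0.615224; +0.615224 ∉ [-0.7, 0.3) → out
#9 (-7,-15): internal coord -7 + (-15)·τ' = -0.786797; -0.786797 ∉ [-0.7, 0.3) → out

1, 4, 6, 7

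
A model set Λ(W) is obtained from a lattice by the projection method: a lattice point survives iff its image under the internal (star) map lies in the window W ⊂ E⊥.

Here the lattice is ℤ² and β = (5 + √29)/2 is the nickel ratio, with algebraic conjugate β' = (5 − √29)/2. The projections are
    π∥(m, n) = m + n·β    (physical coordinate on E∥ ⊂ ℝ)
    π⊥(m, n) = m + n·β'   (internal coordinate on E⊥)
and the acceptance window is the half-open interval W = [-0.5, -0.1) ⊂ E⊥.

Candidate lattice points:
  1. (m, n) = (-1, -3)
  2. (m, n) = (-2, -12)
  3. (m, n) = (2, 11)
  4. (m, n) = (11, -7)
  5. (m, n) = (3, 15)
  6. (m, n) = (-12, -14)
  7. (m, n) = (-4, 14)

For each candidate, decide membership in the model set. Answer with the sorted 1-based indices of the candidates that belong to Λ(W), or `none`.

1, 3

Compute β' = (5−√29)/2 = -0.19258, so π⊥(m,n) = m -0.19258·n.
#1 (-1,-3): internal coord -1 + (-3)·β' = -0.42225; -0.42225 ∈ [-0.5, -0.1) → IN Λ
#2 (-2,-12): internal coord -2 + (-12)·β' = +0.31099; +0.31099 ∉ [-0.5, -0.1) → out
#3 (2,11): internal coord 2 + (11)·β' = -0.11841; -0.11841 ∈ [-0.5, -0.1) → IN Λ
#4 (11,-7): internal coord 11 + (-7)·β' = +12.34808; +12.34808 ∉ [-0.5, -0.1) → out
#5 (3,15): internal coord 3 + (15)·β' = +0.11126; +0.11126 ∉ [-0.5, -0.1) → out
#6 (-12,-14): internal coord -12 + (-14)·β' = -9.30385; -9.30385 ∉ [-0.5, -0.1) → out
#7 (-4,14): internal coord -4 + (14)·β' = -6.69615; -6.69615 ∉ [-0.5, -0.1) → out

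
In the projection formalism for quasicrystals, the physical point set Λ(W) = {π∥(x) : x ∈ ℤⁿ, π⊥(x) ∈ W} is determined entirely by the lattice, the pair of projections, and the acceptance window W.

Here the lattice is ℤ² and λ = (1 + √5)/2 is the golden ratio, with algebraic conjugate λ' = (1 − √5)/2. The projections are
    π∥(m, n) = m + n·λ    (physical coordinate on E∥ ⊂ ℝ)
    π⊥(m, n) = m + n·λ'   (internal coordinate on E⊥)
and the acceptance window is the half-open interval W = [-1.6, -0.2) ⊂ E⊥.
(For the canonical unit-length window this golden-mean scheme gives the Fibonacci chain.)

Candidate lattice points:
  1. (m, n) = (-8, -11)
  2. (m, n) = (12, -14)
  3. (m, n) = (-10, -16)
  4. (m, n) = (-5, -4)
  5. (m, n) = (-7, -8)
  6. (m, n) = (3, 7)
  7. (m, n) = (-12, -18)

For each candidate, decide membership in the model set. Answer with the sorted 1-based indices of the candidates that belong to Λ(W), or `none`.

1, 6, 7

Compute λ' = (1−√5)/2 = -0.618034, so π⊥(m,n) = m -0.618034·n.
candidate 1: (m,n)=(-8,-11) → π∥ = -8-11·λ ≈ -25.798374, π⊥ = -8-11·λ' ≈ -1.201626 ∈ [-1.6, -0.2) ⇒ IN Λ
candidate 2: (m,n)=(12,-14) → π∥ = 12-14·λ ≈ -10.652476, π⊥ = 12-14·λ' ≈ 20.652476 ∉ [-1.6, -0.2) ⇒ out
candidate 3: (m,n)=(-10,-16) → π∥ = -10-16·λ ≈ -35.888544, π⊥ = -10-16·λ' ≈ -0.111456 ∉ [-1.6, -0.2) ⇒ out
candidate 4: (m,n)=(-5,-4) → π∥ = -5-4·λ ≈ -11.472136, π⊥ = -5-4·λ' ≈ -2.527864 ∉ [-1.6, -0.2) ⇒ out
candidate 5: (m,n)=(-7,-8) → π∥ = -7-8·λ ≈ -19.944272, π⊥ = -7-8·λ' ≈ -2.055728 ∉ [-1.6, -0.2) ⇒ out
candidate 6: (m,n)=(3,7) → π∥ = 3+7·λ ≈ 14.326238, π⊥ = 3+7·λ' ≈ -1.326238 ∈ [-1.6, -0.2) ⇒ IN Λ
candidate 7: (m,n)=(-12,-18) → π∥ = -12-18·λ ≈ -41.124612, π⊥ = -12-18·λ' ≈ -0.875388 ∈ [-1.6, -0.2) ⇒ IN Λ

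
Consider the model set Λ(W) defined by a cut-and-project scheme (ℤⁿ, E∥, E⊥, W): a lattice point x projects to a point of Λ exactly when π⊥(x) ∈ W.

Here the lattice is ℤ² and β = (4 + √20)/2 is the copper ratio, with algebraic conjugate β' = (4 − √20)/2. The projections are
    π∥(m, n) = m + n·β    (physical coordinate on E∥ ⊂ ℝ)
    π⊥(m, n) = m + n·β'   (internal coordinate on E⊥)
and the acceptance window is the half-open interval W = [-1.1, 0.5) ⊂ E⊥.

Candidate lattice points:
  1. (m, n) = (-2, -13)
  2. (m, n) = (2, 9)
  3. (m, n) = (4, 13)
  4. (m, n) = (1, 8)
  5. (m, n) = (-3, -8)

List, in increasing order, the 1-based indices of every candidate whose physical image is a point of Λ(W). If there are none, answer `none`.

Numerically β ≈ 4.236068 and β' = −1/β ≈ -0.236068.
#1 (-2,-13): internal coord -2 + (-13)·β' = +1.068884; +1.068884 ∉ [-1.1, 0.5) → out
#2 (2,9): internal coord 2 + (9)·β' = -0.124612; -0.124612 ∈ [-1.1, 0.5) → IN Λ
#3 (4,13): internal coord 4 + (13)·β' = +0.931116; +0.931116 ∉ [-1.1, 0.5) → out
#4 (1,8): internal coord 1 + (8)·β' = -0.888544; -0.888544 ∈ [-1.1, 0.5) → IN Λ
#5 (-3,-8): internal coord -3 + (-8)·β' = -1.111456; -1.111456 ∉ [-1.1, 0.5) → out

2, 4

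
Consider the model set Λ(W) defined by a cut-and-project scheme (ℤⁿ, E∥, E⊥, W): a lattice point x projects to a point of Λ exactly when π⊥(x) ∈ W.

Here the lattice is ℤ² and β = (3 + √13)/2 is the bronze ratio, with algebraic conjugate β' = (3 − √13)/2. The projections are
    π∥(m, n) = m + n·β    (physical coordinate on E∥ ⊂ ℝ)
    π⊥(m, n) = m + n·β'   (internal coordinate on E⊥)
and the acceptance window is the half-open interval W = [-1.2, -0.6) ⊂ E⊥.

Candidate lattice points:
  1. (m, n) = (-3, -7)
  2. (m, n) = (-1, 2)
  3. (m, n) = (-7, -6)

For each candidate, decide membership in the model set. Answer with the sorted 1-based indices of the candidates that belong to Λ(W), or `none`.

1

β' = (3−√13)/2 ≈ -0.3028.
[1] lift (-3,-7): star map gives -0.8806; window check -1.2 ≤ -0.8806 < -0.6 is true → IN Λ
[2] lift (-1,2): star map gives -1.6056; window check -1.2 ≤ -1.6056 < -0.6 is false → out
[3] lift (-7,-6): star map gives -5.1833; window check -1.2 ≤ -5.1833 < -0.6 is false → out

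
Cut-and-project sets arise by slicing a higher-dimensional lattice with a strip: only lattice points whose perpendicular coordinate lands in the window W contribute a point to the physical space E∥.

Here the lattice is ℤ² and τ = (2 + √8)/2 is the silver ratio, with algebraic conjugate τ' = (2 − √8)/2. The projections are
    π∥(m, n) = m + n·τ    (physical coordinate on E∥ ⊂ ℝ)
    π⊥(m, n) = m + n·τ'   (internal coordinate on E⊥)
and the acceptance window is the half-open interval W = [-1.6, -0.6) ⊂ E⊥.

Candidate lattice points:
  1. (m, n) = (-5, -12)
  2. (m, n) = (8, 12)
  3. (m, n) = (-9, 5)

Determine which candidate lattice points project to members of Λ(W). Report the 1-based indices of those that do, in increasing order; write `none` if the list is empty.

none

τ' = (2−√8)/2 ≈ -0.4142.
candidate 1: (m,n)=(-5,-12) → π∥ = -5-12·τ ≈ -33.9706, π⊥ = -5-12·τ' ≈ -0.0294 ∉ [-1.6, -0.6) ⇒ out
candidate 2: (m,n)=(8,12) → π∥ = 8+12·τ ≈ 36.9706, π⊥ = 8+12·τ' ≈ 3.0294 ∉ [-1.6, -0.6) ⇒ out
candidate 3: (m,n)=(-9,5) → π∥ = -9+5·τ ≈ 3.0711, π⊥ = -9+5·τ' ≈ -11.0711 ∉ [-1.6, -0.6) ⇒ out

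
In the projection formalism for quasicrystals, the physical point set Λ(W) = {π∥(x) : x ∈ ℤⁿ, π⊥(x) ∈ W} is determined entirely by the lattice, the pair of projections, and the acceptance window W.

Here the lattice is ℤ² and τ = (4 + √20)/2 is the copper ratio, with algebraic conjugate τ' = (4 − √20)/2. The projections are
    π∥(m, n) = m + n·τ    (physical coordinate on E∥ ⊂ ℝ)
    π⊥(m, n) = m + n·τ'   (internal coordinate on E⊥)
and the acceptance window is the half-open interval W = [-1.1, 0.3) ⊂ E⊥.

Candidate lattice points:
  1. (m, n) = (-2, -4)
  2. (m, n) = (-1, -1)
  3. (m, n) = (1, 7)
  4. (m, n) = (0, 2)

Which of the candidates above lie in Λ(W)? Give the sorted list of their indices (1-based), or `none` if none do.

Compute τ' = (4−√20)/2 = -0.236068, so π⊥(m,n) = m -0.236068·n.
#1 (-2,-4): internal coord -2 + (-4)·τ' = -1.055728; -1.055728 ∈ [-1.1, 0.3) → IN Λ
#2 (-1,-1): internal coord -1 + (-1)·τ' = -0.763932; -0.763932 ∈ [-1.1, 0.3) → IN Λ
#3 (1,7): internal coord 1 + (7)·τ' = -0.652476; -0.652476 ∈ [-1.1, 0.3) → IN Λ
#4 (0,2): internal coord 0 + (2)·τ' = -0.472136; -0.472136 ∈ [-1.1, 0.3) → IN Λ

1, 2, 3, 4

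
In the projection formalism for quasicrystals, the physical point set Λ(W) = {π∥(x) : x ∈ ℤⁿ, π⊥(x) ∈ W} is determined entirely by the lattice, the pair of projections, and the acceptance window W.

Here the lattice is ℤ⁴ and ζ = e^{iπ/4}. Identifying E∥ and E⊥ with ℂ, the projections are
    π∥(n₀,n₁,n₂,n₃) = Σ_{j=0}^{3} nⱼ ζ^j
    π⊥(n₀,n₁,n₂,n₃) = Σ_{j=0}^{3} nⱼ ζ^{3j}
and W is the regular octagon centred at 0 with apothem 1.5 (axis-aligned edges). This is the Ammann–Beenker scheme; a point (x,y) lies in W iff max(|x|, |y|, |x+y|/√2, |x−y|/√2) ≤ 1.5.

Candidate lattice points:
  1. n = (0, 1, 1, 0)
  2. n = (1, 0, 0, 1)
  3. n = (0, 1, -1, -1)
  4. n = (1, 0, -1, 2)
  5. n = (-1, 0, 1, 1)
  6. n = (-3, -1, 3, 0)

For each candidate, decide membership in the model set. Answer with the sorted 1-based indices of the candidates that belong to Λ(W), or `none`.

Internal map: ζ^{3j} for j=0..3 gives (1,0), (−√2/2,√2/2), (0,−1), (√2/2,√2/2).
#1 (0, 1, 1, 0): internal (-0.70711, -0.29289); octagon support 0.70711 vs apothem 1.5 → ∈ W
#2 (1, 0, 0, 1): internal (1.70711, 0.70711); octagon support 1.70711 vs apothem 1.5 → ∉ W
#3 (0, 1, -1, -1): internal (-1.41421, 1.00000); octagon support 1.70711 vs apothem 1.5 → ∉ W
#4 (1, 0, -1, 2): internal (2.41421, 2.41421); octagon support 3.41421 vs apothem 1.5 → ∉ W
#5 (-1, 0, 1, 1): internal (-0.29289, -0.29289); octagon support 0.41421 vs apothem 1.5 → ∈ W
#6 (-3, -1, 3, 0): internal (-2.29289, -3.70711); octagon support 4.24264 vs apothem 1.5 → ∉ W

1, 5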